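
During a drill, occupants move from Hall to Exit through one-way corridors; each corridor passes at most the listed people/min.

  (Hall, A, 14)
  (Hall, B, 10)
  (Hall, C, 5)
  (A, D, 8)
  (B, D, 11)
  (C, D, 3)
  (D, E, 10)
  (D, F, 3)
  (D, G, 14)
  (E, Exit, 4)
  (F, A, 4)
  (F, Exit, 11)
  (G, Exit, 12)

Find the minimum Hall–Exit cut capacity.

Augment Hall→A→D→E→Exit: bottleneck 4, flow now 4.
Augment Hall→A→D→F→Exit: bottleneck 3, flow now 7.
Augment Hall→A→D→G→Exit: bottleneck 1, flow now 8.
Augment Hall→B→D→G→Exit: bottleneck 10, flow now 18.
Augment Hall→C→D→G→Exit: bottleneck 1, flow now 19.
No augmenting path remains; maximum flow = 19.
By max-flow min-cut, the minimum cut capacity equals the max flow.
In the residual graph, reachable from Hall: {Hall, A, B, C, D, E, G}.
Min-cut edges: D→F (3), E→Exit (4), G→Exit (12); capacity 3 + 4 + 12 = 19.

19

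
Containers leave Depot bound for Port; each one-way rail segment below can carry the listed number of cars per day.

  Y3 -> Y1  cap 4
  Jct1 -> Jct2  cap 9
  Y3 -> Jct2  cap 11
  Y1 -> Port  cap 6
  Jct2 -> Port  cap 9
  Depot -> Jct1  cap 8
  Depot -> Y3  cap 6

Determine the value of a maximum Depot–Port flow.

13

Augment Depot→Jct1→Jct2→Port: bottleneck 8, flow now 8.
Augment Depot→Y3→Jct2→Port: bottleneck 1, flow now 9.
Augment Depot→Y3→Y1→Port: bottleneck 4, flow now 13.
No augmenting path remains; maximum flow = 13.
In the residual graph, reachable from Depot: {Depot, Jct1, Y3, Jct2}.
Min-cut edges: Y3→Y1 (4), Jct2→Port (9); capacity 4 + 9 = 13.
This cut is saturated, so no flow can exceed 13.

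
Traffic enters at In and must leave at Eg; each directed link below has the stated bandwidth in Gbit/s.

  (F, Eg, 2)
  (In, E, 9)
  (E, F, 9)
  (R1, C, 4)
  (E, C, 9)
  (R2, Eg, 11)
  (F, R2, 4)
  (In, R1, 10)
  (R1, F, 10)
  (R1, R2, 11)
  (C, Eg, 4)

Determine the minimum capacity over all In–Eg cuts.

17

Augment In→R1→R2→Eg: bottleneck 10, flow now 10.
Augment In→E→C→Eg: bottleneck 4, flow now 14.
Augment In→E→F→Eg: bottleneck 2, flow now 16.
Augment In→E→F→R2→Eg: bottleneck 1, flow now 17.
No augmenting path remains; maximum flow = 17.
By max-flow min-cut, the minimum cut capacity equals the max flow.
In the residual graph, reachable from In: {In, R1, E, R2, C, F}.
Min-cut edges: R2→Eg (11), C→Eg (4), F→Eg (2); capacity 11 + 4 + 2 = 17.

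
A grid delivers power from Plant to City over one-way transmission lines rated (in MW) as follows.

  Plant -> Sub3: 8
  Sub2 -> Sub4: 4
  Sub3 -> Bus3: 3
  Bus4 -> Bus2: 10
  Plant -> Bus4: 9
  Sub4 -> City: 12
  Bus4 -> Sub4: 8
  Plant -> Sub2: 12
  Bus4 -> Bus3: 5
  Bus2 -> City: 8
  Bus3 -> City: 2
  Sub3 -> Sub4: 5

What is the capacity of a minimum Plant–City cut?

Augment Plant→Bus4→Bus3→City: bottleneck 2, flow now 2.
Augment Plant→Bus4→Bus2→City: bottleneck 7, flow now 9.
Augment Plant→Sub3→Sub4→City: bottleneck 5, flow now 14.
Augment Plant→Sub2→Sub4→City: bottleneck 4, flow now 18.
Augment Plant→Sub3→Bus3→Bus4→Bus2→City: bottleneck 1, flow now 19. (uses reverse residual edge)
Augment Plant→Sub3→Bus3→Bus4→Sub4→City: bottleneck 1, flow now 20. (uses reverse residual edge)
No augmenting path remains; maximum flow = 20.
By max-flow min-cut, the minimum cut capacity equals the max flow.
In the residual graph, reachable from Plant: {Plant, Sub3, Sub2, Bus3}.
Min-cut edges: Plant→Bus4 (9), Sub3→Sub4 (5), Sub2→Sub4 (4), Bus3→City (2); capacity 9 + 5 + 4 + 2 = 20.

20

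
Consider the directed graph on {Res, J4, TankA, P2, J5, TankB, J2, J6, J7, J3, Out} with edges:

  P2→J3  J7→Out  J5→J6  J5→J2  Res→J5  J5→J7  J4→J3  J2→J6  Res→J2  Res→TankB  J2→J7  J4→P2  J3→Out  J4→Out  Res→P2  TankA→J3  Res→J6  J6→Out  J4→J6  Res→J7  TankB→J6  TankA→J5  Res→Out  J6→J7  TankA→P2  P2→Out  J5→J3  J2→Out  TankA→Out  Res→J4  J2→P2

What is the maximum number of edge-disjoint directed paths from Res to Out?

7

Assign every edge capacity 1; by Menger, the answer equals the max flow.
Path Res→Out (+1); total 1.
Path Res→J4→Out (+1); total 2.
Path Res→P2→Out (+1); total 3.
Path Res→J2→Out (+1); total 4.
Path Res→J6→Out (+1); total 5.
Path Res→J7→Out (+1); total 6.
Path Res→J5→J3→Out (+1); total 7.
No residual Res→Out path; max flow = 7.
Certifying cut of size 7: {J6→Out, J7→Out, Res→J2, Res→J4, Res→J5, Res→Out, Res→P2}.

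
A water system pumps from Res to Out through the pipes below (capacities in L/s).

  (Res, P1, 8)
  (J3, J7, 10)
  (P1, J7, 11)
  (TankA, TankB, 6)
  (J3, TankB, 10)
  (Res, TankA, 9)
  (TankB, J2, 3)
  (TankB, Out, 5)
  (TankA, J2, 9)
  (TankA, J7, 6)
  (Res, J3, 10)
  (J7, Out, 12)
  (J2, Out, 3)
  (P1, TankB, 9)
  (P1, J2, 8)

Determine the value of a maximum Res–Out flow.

Augment Res→P1→J7→Out: bottleneck 8, flow now 8.
Augment Res→TankA→J7→Out: bottleneck 4, flow now 12.
Augment Res→TankA→J2→Out: bottleneck 3, flow now 15.
Augment Res→TankA→TankB→Out: bottleneck 2, flow now 17.
Augment Res→J3→TankB→Out: bottleneck 3, flow now 20.
No augmenting path remains; maximum flow = 20.
In the residual graph, reachable from Res: {Res, P1, TankA, J3, J7, J2, TankB}.
Min-cut edges: J7→Out (12), J2→Out (3), TankB→Out (5); capacity 12 + 3 + 5 = 20.
This cut is saturated, so no flow can exceed 20.

20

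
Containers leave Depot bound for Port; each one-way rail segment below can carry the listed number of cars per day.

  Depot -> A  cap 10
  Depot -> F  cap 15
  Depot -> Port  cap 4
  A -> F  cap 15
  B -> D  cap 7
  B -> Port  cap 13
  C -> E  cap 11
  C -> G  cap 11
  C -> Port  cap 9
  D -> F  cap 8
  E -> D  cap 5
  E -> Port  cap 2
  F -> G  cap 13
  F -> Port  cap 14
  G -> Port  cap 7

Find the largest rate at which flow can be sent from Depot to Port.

25

Augment Depot→Port: bottleneck 4, flow now 4.
Augment Depot→F→Port: bottleneck 14, flow now 18.
Augment Depot→F→G→Port: bottleneck 1, flow now 19.
Augment Depot→A→F→G→Port: bottleneck 6, flow now 25.
No augmenting path remains; maximum flow = 25.
In the residual graph, reachable from Depot: {Depot, A, F, G}.
Min-cut edges: Depot→Port (4), F→Port (14), G→Port (7); capacity 4 + 14 + 7 = 25.
This cut is saturated, so no flow can exceed 25.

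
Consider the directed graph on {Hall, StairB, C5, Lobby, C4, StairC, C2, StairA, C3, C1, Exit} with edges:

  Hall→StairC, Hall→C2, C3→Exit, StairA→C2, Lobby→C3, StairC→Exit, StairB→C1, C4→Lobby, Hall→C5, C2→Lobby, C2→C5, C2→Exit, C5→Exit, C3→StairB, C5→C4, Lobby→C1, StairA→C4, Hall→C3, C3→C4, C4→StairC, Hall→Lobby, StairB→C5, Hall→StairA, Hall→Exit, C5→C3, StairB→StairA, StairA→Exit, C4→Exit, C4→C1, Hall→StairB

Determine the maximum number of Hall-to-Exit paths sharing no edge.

Assign every edge capacity 1; by Menger, the answer equals the max flow.
Path Hall→Exit (+1); total 1.
Path Hall→C5→Exit (+1); total 2.
Path Hall→StairC→Exit (+1); total 3.
Path Hall→C2→Exit (+1); total 4.
Path Hall→StairA→Exit (+1); total 5.
Path Hall→C3→Exit (+1); total 6.
Path Hall→StairB→C5→C4→Exit (+1); total 7.
No residual Hall→Exit path; max flow = 7.
Certifying cut of size 7: {C2→Exit, C3→Exit, C4→Exit, C5→Exit, Hall→Exit, StairA→Exit, StairC→Exit}.

7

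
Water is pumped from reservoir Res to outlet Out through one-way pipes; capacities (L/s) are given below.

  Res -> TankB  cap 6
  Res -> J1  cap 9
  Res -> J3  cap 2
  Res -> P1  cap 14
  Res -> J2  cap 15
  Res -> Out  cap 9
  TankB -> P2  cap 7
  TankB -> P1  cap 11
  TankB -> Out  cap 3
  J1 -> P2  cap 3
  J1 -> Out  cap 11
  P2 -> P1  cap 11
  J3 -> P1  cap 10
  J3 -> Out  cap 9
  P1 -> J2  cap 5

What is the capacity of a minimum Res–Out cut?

Augment Res→Out: bottleneck 9, flow now 9.
Augment Res→TankB→Out: bottleneck 3, flow now 12.
Augment Res→J1→Out: bottleneck 9, flow now 21.
Augment Res→J3→Out: bottleneck 2, flow now 23.
No augmenting path remains; maximum flow = 23.
By max-flow min-cut, the minimum cut capacity equals the max flow.
In the residual graph, reachable from Res: {Res, TankB, P2, P1, J2}.
Min-cut edges: Res→J1 (9), Res→J3 (2), Res→Out (9), TankB→Out (3); capacity 9 + 2 + 9 + 3 = 23.

23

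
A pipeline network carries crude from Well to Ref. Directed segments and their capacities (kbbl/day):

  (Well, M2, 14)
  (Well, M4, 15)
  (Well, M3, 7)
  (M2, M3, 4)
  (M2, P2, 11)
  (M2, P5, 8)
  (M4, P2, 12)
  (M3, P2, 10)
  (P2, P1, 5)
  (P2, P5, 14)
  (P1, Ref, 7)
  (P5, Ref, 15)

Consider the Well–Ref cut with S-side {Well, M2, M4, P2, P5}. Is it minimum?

Given cut capacity: 7 + 4 + 5 + 15 = 31.
Augment Well→M2→P5→Ref: bottleneck 8, flow now 8.
Augment Well→M2→P2→P1→Ref: bottleneck 5, flow now 13.
Augment Well→M2→P2→P5→Ref: bottleneck 1, flow now 14.
Augment Well→M4→P2→P5→Ref: bottleneck 6, flow now 20.
No augmenting path remains; maximum flow = 20.
In the residual graph, reachable from Well: {Well, M2, M4, M3, P2, P5}.
Min-cut edges: P2→P1 (5), P5→Ref (15); capacity 5 + 15 = 20.
Cut capacity 31 exceeds the max flow 20, so it is not minimum.

No — its capacity is 31, but the minimum cut has capacity 20.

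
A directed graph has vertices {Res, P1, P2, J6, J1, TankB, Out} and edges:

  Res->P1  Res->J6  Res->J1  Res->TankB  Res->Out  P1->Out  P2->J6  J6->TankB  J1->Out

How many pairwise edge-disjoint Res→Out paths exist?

Assign every edge capacity 1; by Menger, the answer equals the max flow.
Path Res→Out (+1); total 1.
Path Res→P1→Out (+1); total 2.
Path Res→J1→Out (+1); total 3.
No residual Res→Out path; max flow = 3.
Certifying cut of size 3: {Res→J1, Res→Out, Res→P1}.

3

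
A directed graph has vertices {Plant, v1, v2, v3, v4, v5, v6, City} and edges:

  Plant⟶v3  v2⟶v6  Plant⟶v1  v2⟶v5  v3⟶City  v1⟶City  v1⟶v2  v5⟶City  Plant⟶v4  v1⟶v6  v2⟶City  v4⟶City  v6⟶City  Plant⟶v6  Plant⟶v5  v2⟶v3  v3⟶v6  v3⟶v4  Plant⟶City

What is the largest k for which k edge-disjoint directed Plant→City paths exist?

Assign every edge capacity 1; by Menger, the answer equals the max flow.
Path Plant→City (+1); total 1.
Path Plant→v1→City (+1); total 2.
Path Plant→v3→City (+1); total 3.
Path Plant→v4→City (+1); total 4.
Path Plant→v5→City (+1); total 5.
Path Plant→v6→City (+1); total 6.
No residual Plant→City path; max flow = 6.
Certifying cut of size 6: {Plant→City, Plant→v1, Plant→v3, Plant→v4, Plant→v5, Plant→v6}.

6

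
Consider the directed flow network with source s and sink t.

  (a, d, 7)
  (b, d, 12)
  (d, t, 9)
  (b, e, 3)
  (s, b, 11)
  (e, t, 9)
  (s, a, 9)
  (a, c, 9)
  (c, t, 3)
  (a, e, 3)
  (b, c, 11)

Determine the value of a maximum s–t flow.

Augment s→a→c→t: bottleneck 3, flow now 3.
Augment s→a→d→t: bottleneck 6, flow now 9.
Augment s→b→d→t: bottleneck 3, flow now 12.
Augment s→b→e→t: bottleneck 3, flow now 15.
Augment s→b→c→a→e→t: bottleneck 3, flow now 18. (uses reverse residual edge)
No augmenting path remains; maximum flow = 18.
In the residual graph, reachable from s: {s, a, b, c, d}.
Min-cut edges: a→e (3), b→e (3), c→t (3), d→t (9); capacity 3 + 3 + 3 + 9 = 18.
This cut is saturated, so no flow can exceed 18.

18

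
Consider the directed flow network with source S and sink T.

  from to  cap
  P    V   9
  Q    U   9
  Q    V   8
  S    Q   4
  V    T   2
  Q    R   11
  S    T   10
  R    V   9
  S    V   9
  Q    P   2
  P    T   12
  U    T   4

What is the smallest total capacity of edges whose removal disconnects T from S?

16

Augment S→T: bottleneck 10, flow now 10.
Augment S→V→T: bottleneck 2, flow now 12.
Augment S→Q→P→T: bottleneck 2, flow now 14.
Augment S→Q→U→T: bottleneck 2, flow now 16.
No augmenting path remains; maximum flow = 16.
By max-flow min-cut, the minimum cut capacity equals the max flow.
In the residual graph, reachable from S: {S, V}.
Min-cut edges: S→Q (4), S→T (10), V→T (2); capacity 4 + 10 + 2 = 16.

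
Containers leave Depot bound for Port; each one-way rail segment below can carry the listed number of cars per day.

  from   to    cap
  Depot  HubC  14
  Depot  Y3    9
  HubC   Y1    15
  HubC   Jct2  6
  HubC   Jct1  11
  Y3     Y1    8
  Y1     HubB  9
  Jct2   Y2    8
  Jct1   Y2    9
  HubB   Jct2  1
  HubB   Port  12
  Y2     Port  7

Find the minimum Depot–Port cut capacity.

Augment Depot→HubC→Y1→HubB→Port: bottleneck 9, flow now 9.
Augment Depot→HubC→Jct2→Y2→Port: bottleneck 5, flow now 14.
Augment Depot→Y3→Y1→HubC→Jct2→Y2→Port: bottleneck 1, flow now 15. (uses reverse residual edge)
Augment Depot→Y3→Y1→HubC→Jct1→Y2→Port: bottleneck 1, flow now 16. (uses reverse residual edge)
No augmenting path remains; maximum flow = 16.
By max-flow min-cut, the minimum cut capacity equals the max flow.
In the residual graph, reachable from Depot: {Depot, HubC, Y3, Y1, Jct2, Jct1, Y2}.
Min-cut edges: Y1→HubB (9), Y2→Port (7); capacity 9 + 7 = 16.

16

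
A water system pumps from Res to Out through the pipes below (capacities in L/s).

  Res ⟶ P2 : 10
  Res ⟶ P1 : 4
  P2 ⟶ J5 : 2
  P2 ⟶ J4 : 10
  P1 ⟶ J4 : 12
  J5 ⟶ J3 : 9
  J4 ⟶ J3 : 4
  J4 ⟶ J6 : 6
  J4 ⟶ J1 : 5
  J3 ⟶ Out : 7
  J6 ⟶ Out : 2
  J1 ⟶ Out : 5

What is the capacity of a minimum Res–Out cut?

13

Augment Res→P2→J5→J3→Out: bottleneck 2, flow now 2.
Augment Res→P2→J4→J3→Out: bottleneck 4, flow now 6.
Augment Res→P2→J4→J6→Out: bottleneck 2, flow now 8.
Augment Res→P2→J4→J1→Out: bottleneck 2, flow now 10.
Augment Res→P1→J4→J1→Out: bottleneck 3, flow now 13.
No augmenting path remains; maximum flow = 13.
By max-flow min-cut, the minimum cut capacity equals the max flow.
In the residual graph, reachable from Res: {Res, P2, P1, J4, J6}.
Min-cut edges: P2→J5 (2), J4→J3 (4), J4→J1 (5), J6→Out (2); capacity 2 + 4 + 5 + 2 = 13.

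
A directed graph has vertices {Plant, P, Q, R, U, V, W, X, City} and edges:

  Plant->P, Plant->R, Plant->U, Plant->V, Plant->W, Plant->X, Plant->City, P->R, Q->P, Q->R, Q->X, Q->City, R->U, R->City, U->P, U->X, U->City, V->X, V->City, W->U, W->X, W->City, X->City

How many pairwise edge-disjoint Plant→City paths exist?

Assign every edge capacity 1; by Menger, the answer equals the max flow.
Path Plant→City (+1); total 1.
Path Plant→R→City (+1); total 2.
Path Plant→U→City (+1); total 3.
Path Plant→V→City (+1); total 4.
Path Plant→W→City (+1); total 5.
Path Plant→X→City (+1); total 6.
No residual Plant→City path; max flow = 6.
Certifying cut of size 6: {Plant→City, Plant→V, Plant→W, R→City, U→City, X→City}.

6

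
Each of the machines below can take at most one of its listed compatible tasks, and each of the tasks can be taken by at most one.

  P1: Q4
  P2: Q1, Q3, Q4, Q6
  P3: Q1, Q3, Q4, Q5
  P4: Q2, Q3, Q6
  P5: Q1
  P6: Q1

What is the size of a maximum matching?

5

Unit-capacity flow: source→left, listed edges, right→sink; max matching = max flow.
Augmenting path P1→Q4 (+1); matched 1.
Augmenting path P2→Q1 (+1); matched 2.
Augmenting path P3→Q3 (+1); matched 3.
Augmenting path P4→Q2 (+1); matched 4.
Augmenting path P5→Q1→P2→Q6 (+1); matched 5.
No augmenting path remains; maximum matching = 5.
König certificate: {P1, P2, P3, P4, Q1} is a vertex cover of size 5 (every listed pair touches it), so no matching can be larger.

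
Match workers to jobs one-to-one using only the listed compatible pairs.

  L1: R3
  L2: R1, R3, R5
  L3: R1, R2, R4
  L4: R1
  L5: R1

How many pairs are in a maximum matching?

4

Unit-capacity flow: source→left, listed edges, right→sink; max matching = max flow.
Augmenting path L1→R3 (+1); matched 1.
Augmenting path L2→R1 (+1); matched 2.
Augmenting path L3→R2 (+1); matched 3.
Augmenting path L4→R1→L2→R5 (+1); matched 4.
No augmenting path remains; maximum matching = 4.
König certificate: {L1, L2, L3, R1} is a vertex cover of size 4 (every listed pair touches it), so no matching can be larger.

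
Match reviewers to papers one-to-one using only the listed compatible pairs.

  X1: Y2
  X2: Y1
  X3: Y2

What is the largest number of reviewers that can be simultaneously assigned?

2

Unit-capacity flow: source→left, listed edges, right→sink; max matching = max flow.
Augmenting path X1→Y2 (+1); matched 1.
Augmenting path X2→Y1 (+1); matched 2.
No augmenting path remains; maximum matching = 2.
König certificate: {X2, Y2} is a vertex cover of size 2 (every listed pair touches it), so no matching can be larger.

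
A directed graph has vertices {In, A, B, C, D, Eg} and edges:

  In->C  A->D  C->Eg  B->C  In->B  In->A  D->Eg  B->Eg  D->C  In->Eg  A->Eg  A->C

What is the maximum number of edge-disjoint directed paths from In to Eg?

4

Assign every edge capacity 1; by Menger, the answer equals the max flow.
Path In→Eg (+1); total 1.
Path In→A→Eg (+1); total 2.
Path In→B→Eg (+1); total 3.
Path In→C→Eg (+1); total 4.
No residual In→Eg path; max flow = 4.
Certifying cut of size 4: {In→A, In→B, In→C, In→Eg}.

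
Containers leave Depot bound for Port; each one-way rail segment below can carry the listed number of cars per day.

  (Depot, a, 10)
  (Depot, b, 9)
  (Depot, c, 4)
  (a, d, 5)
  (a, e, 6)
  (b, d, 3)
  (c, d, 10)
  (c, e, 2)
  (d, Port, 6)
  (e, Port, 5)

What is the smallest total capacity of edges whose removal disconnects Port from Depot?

Augment Depot→a→d→Port: bottleneck 5, flow now 5.
Augment Depot→a→e→Port: bottleneck 5, flow now 10.
Augment Depot→b→d→Port: bottleneck 1, flow now 11.
No augmenting path remains; maximum flow = 11.
By max-flow min-cut, the minimum cut capacity equals the max flow.
In the residual graph, reachable from Depot: {Depot, a, b, c, d, e}.
Min-cut edges: d→Port (6), e→Port (5); capacity 6 + 5 = 11.

11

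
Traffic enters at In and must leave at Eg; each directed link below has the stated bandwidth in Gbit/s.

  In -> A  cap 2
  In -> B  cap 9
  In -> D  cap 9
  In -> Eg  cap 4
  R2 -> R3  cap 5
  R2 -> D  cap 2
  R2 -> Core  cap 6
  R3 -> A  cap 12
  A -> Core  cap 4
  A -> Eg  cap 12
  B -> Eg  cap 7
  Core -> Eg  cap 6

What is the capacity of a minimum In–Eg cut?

Augment In→Eg: bottleneck 4, flow now 4.
Augment In→A→Eg: bottleneck 2, flow now 6.
Augment In→B→Eg: bottleneck 7, flow now 13.
No augmenting path remains; maximum flow = 13.
By max-flow min-cut, the minimum cut capacity equals the max flow.
In the residual graph, reachable from In: {In, B, D}.
Min-cut edges: In→A (2), In→Eg (4), B→Eg (7); capacity 2 + 4 + 7 = 13.

13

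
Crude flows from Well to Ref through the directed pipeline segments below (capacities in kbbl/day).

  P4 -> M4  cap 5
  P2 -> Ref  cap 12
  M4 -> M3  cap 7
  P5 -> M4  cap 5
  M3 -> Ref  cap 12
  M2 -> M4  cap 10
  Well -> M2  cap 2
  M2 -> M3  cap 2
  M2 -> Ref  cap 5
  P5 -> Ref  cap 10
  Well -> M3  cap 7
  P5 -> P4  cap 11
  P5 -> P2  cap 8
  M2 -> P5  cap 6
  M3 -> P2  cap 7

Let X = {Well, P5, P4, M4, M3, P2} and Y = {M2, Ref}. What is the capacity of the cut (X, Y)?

36

Edges leaving {Well, P5, P4, M4, M3, P2}: Well→M2 (2), P5→Ref (10), M3→Ref (12), P2→Ref (12).
Cut capacity = 2 + 10 + 12 + 12 = 36.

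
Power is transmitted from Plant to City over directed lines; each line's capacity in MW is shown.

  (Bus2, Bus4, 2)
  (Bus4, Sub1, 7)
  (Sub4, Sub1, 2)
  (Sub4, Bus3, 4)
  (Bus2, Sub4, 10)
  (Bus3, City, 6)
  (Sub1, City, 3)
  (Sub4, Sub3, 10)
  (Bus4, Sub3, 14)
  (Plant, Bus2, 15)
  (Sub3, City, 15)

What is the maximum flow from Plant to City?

12

Augment Plant→Bus2→Sub4→Sub1→City: bottleneck 2, flow now 2.
Augment Plant→Bus2→Sub4→Bus3→City: bottleneck 4, flow now 6.
Augment Plant→Bus2→Sub4→Sub3→City: bottleneck 4, flow now 10.
Augment Plant→Bus2→Bus4→Sub1→City: bottleneck 1, flow now 11.
Augment Plant→Bus2→Bus4→Sub3→City: bottleneck 1, flow now 12.
No augmenting path remains; maximum flow = 12.
In the residual graph, reachable from Plant: {Plant, Bus2}.
Min-cut edges: Bus2→Sub4 (10), Bus2→Bus4 (2); capacity 10 + 2 = 12.
This cut is saturated, so no flow can exceed 12.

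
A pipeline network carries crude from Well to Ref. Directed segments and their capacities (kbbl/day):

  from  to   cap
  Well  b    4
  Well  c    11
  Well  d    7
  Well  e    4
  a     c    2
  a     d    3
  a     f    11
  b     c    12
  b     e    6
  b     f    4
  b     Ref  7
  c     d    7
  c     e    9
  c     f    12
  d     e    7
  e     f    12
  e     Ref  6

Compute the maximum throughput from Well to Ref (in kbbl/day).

Augment Well→b→Ref: bottleneck 4, flow now 4.
Augment Well→e→Ref: bottleneck 4, flow now 8.
Augment Well→c→e→Ref: bottleneck 2, flow now 10.
No augmenting path remains; maximum flow = 10.
In the residual graph, reachable from Well: {Well, c, d, e, f}.
Min-cut edges: Well→b (4), e→Ref (6); capacity 4 + 6 = 10.
This cut is saturated, so no flow can exceed 10.

10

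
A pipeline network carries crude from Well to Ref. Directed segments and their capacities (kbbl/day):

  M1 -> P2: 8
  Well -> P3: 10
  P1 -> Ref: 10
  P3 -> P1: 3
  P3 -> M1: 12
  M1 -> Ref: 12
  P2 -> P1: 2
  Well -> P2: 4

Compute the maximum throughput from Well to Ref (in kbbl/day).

Augment Well→P3→P1→Ref: bottleneck 3, flow now 3.
Augment Well→P3→M1→Ref: bottleneck 7, flow now 10.
Augment Well→P2→P1→Ref: bottleneck 2, flow now 12.
No augmenting path remains; maximum flow = 12.
In the residual graph, reachable from Well: {Well, P2}.
Min-cut edges: Well→P3 (10), P2→P1 (2); capacity 10 + 2 = 12.
This cut is saturated, so no flow can exceed 12.

12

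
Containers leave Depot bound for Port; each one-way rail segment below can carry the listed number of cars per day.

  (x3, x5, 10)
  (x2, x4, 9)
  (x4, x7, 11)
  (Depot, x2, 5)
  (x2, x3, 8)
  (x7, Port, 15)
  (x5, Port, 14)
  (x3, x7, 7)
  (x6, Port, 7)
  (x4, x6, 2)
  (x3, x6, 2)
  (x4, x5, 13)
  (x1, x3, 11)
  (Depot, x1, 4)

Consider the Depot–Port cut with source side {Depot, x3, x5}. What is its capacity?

32

Edges leaving {Depot, x3, x5}: Depot→x1 (4), Depot→x2 (5), x3→x6 (2), x3→x7 (7), x5→Port (14).
Cut capacity = 4 + 5 + 2 + 7 + 14 = 32.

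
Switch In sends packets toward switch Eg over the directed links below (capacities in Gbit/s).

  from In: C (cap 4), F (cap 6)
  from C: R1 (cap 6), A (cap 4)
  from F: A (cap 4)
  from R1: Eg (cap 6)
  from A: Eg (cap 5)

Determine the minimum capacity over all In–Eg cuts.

Augment In→C→R1→Eg: bottleneck 4, flow now 4.
Augment In→F→A→Eg: bottleneck 4, flow now 8.
No augmenting path remains; maximum flow = 8.
By max-flow min-cut, the minimum cut capacity equals the max flow.
In the residual graph, reachable from In: {In, F}.
Min-cut edges: In→C (4), F→A (4); capacity 4 + 4 = 8.

8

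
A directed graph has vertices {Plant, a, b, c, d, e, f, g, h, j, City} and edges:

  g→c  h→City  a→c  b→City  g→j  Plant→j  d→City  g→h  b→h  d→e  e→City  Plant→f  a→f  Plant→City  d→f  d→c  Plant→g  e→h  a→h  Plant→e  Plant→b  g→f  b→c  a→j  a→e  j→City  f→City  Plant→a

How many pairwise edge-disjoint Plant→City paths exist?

6

Assign every edge capacity 1; by Menger, the answer equals the max flow.
Path Plant→City (+1); total 1.
Path Plant→b→City (+1); total 2.
Path Plant→e→City (+1); total 3.
Path Plant→f→City (+1); total 4.
Path Plant→j→City (+1); total 5.
Path Plant→a→h→City (+1); total 6.
No residual Plant→City path; max flow = 6.
Certifying cut of size 6: {Plant→City, Plant→b, e→City, f→City, h→City, j→City}.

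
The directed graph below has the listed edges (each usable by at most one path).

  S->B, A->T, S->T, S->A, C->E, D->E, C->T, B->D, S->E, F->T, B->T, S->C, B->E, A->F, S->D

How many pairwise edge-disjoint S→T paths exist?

Assign every edge capacity 1; by Menger, the answer equals the max flow.
Path S→T (+1); total 1.
Path S→A→T (+1); total 2.
Path S→B→T (+1); total 3.
Path S→C→T (+1); total 4.
No residual S→T path; max flow = 4.
Certifying cut of size 4: {S→A, S→B, S→C, S→T}.

4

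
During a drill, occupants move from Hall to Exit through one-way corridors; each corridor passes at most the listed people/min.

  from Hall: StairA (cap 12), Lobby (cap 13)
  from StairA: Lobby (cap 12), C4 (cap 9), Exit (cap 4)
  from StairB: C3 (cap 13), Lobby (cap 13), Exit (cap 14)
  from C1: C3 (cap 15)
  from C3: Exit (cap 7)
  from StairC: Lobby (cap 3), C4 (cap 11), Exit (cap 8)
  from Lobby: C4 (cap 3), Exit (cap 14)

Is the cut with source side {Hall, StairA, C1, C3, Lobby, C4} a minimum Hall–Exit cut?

Given cut capacity: 4 + 7 + 14 = 25.
Augment Hall→StairA→Exit: bottleneck 4, flow now 4.
Augment Hall→Lobby→Exit: bottleneck 13, flow now 17.
Augment Hall→StairA→Lobby→Exit: bottleneck 1, flow now 18.
No augmenting path remains; maximum flow = 18.
In the residual graph, reachable from Hall: {Hall, StairA, Lobby, C4}.
Min-cut edges: StairA→Exit (4), Lobby→Exit (14); capacity 4 + 14 = 18.
Cut capacity 25 exceeds the max flow 18, so it is not minimum.

No — its capacity is 25, but the minimum cut has capacity 18.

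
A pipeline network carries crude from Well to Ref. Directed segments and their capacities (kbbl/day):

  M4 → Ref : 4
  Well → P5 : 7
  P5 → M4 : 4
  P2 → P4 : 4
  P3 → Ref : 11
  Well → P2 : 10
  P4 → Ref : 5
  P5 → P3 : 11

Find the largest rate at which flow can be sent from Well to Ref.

Augment Well→P2→P4→Ref: bottleneck 4, flow now 4.
Augment Well→P5→M4→Ref: bottleneck 4, flow now 8.
Augment Well→P5→P3→Ref: bottleneck 3, flow now 11.
No augmenting path remains; maximum flow = 11.
In the residual graph, reachable from Well: {Well, P2}.
Min-cut edges: Well→P5 (7), P2→P4 (4); capacity 7 + 4 = 11.
This cut is saturated, so no flow can exceed 11.

11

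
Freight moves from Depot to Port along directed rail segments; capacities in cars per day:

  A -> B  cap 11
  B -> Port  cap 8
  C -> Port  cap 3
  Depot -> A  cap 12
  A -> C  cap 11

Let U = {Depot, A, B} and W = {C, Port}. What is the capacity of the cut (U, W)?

Edges leaving {Depot, A, B}: A→C (11), B→Port (8).
Cut capacity = 11 + 8 = 19.

19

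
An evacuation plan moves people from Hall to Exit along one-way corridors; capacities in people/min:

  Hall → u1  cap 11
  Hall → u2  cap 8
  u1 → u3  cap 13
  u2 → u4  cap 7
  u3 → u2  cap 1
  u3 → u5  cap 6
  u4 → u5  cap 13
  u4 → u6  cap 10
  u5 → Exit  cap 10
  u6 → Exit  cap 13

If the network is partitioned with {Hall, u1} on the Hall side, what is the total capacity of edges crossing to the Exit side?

21

Edges leaving {Hall, u1}: Hall→u2 (8), u1→u3 (13).
Cut capacity = 8 + 13 = 21.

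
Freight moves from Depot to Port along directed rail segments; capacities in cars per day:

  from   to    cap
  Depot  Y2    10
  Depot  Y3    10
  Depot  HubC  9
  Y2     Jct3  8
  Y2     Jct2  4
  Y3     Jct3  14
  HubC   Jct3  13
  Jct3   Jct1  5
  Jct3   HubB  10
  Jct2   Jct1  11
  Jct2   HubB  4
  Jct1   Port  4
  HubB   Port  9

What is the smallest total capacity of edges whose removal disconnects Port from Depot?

Augment Depot→Y2→Jct3→Jct1→Port: bottleneck 4, flow now 4.
Augment Depot→Y2→Jct3→HubB→Port: bottleneck 4, flow now 8.
Augment Depot→Y2→Jct2→HubB→Port: bottleneck 2, flow now 10.
Augment Depot→Y3→Jct3→HubB→Port: bottleneck 3, flow now 13.
No augmenting path remains; maximum flow = 13.
By max-flow min-cut, the minimum cut capacity equals the max flow.
In the residual graph, reachable from Depot: {Depot, Y2, Y3, HubC, Jct3, Jct2, Jct1, HubB}.
Min-cut edges: Jct1→Port (4), HubB→Port (9); capacity 4 + 9 = 13.

13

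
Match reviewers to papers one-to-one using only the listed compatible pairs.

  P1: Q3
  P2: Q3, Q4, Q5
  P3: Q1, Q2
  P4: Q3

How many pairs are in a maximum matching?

3

Unit-capacity flow: source→left, listed edges, right→sink; max matching = max flow.
Augmenting path P1→Q3 (+1); matched 1.
Augmenting path P2→Q4 (+1); matched 2.
Augmenting path P3→Q1 (+1); matched 3.
No augmenting path remains; maximum matching = 3.
König certificate: {P2, P3, Q3} is a vertex cover of size 3 (every listed pair touches it), so no matching can be larger.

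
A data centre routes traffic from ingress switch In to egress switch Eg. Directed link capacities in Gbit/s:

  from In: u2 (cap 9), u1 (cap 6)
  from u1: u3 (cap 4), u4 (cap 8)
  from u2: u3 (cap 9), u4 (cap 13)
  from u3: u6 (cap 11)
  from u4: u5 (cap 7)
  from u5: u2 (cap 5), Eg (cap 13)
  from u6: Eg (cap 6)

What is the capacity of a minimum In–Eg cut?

13

Augment In→u1→u3→u6→Eg: bottleneck 4, flow now 4.
Augment In→u1→u4→u5→Eg: bottleneck 2, flow now 6.
Augment In→u2→u3→u6→Eg: bottleneck 2, flow now 8.
Augment In→u2→u4→u5→Eg: bottleneck 5, flow now 13.
No augmenting path remains; maximum flow = 13.
By max-flow min-cut, the minimum cut capacity equals the max flow.
In the residual graph, reachable from In: {In, u1, u2, u3, u4, u6}.
Min-cut edges: u4→u5 (7), u6→Eg (6); capacity 7 + 6 = 13.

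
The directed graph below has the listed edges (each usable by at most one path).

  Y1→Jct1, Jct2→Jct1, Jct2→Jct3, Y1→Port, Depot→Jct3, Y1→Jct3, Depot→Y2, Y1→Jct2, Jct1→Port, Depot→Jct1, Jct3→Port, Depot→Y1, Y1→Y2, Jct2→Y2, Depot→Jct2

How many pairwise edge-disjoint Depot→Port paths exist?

3

Assign every edge capacity 1; by Menger, the answer equals the max flow.
Path Depot→Y1→Port (+1); total 1.
Path Depot→Jct3→Port (+1); total 2.
Path Depot→Jct1→Port (+1); total 3.
No residual Depot→Port path; max flow = 3.
Certifying cut of size 3: {Depot→Y1, Jct1→Port, Jct3→Port}.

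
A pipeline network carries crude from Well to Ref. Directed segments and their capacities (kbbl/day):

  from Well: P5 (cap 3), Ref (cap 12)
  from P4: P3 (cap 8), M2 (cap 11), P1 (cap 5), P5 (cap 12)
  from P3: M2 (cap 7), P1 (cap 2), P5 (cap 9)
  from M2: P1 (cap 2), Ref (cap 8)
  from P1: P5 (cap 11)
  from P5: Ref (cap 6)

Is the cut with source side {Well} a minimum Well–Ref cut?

Yes — it is a minimum cut (capacity 15).

Given cut capacity: 3 + 12 = 15.
Augment Well→Ref: bottleneck 12, flow now 12.
Augment Well→P5→Ref: bottleneck 3, flow now 15.
No augmenting path remains; maximum flow = 15.
Cut capacity 15 equals the max flow, so it is a minimum cut.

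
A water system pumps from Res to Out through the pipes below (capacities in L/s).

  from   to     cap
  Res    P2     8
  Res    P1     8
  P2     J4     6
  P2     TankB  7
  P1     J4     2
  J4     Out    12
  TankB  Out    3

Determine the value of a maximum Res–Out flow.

Augment Res→P2→J4→Out: bottleneck 6, flow now 6.
Augment Res→P2→TankB→Out: bottleneck 2, flow now 8.
Augment Res→P1→J4→Out: bottleneck 2, flow now 10.
No augmenting path remains; maximum flow = 10.
In the residual graph, reachable from Res: {Res, P1}.
Min-cut edges: Res→P2 (8), P1→J4 (2); capacity 8 + 2 = 10.
This cut is saturated, so no flow can exceed 10.

10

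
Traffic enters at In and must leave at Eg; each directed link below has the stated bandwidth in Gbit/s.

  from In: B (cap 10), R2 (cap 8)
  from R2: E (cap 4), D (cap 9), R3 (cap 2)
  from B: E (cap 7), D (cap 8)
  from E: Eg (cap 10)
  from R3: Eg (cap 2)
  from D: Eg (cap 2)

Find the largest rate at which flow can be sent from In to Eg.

Augment In→R2→E→Eg: bottleneck 4, flow now 4.
Augment In→R2→R3→Eg: bottleneck 2, flow now 6.
Augment In→R2→D→Eg: bottleneck 2, flow now 8.
Augment In→B→E→Eg: bottleneck 6, flow now 14.
No augmenting path remains; maximum flow = 14.
In the residual graph, reachable from In: {In, R2, B, E, D}.
Min-cut edges: R2→R3 (2), E→Eg (10), D→Eg (2); capacity 2 + 10 + 2 = 14.
This cut is saturated, so no flow can exceed 14.

14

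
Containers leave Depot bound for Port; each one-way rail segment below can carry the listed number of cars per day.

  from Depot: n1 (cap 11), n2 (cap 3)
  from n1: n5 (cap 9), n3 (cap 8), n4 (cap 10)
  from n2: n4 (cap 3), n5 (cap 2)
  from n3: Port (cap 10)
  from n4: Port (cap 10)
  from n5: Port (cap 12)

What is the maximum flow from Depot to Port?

14

Augment Depot→n1→n3→Port: bottleneck 8, flow now 8.
Augment Depot→n1→n4→Port: bottleneck 3, flow now 11.
Augment Depot→n2→n4→Port: bottleneck 3, flow now 14.
No augmenting path remains; maximum flow = 14.
In the residual graph, reachable from Depot: {Depot}.
Min-cut edges: Depot→n1 (11), Depot→n2 (3); capacity 11 + 3 = 14.
This cut is saturated, so no flow can exceed 14.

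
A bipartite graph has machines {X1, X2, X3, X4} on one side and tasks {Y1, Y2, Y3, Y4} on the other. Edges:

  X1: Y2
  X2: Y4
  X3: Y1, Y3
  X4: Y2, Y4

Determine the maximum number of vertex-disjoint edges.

Unit-capacity flow: source→left, listed edges, right→sink; max matching = max flow.
Augmenting path X1→Y2 (+1); matched 1.
Augmenting path X2→Y4 (+1); matched 2.
Augmenting path X3→Y1 (+1); matched 3.
No augmenting path remains; maximum matching = 3.
König certificate: {X3, Y2, Y4} is a vertex cover of size 3 (every listed pair touches it), so no matching can be larger.

3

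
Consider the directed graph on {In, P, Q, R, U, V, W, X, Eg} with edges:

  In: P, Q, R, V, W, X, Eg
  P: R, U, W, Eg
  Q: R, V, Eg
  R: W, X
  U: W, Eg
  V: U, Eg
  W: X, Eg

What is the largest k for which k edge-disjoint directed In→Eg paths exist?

Assign every edge capacity 1; by Menger, the answer equals the max flow.
Path In→Eg (+1); total 1.
Path In→P→Eg (+1); total 2.
Path In→Q→Eg (+1); total 3.
Path In→V→Eg (+1); total 4.
Path In→W→Eg (+1); total 5.
No residual In→Eg path; max flow = 5.
Certifying cut of size 5: {In→Eg, In→P, In→Q, In→V, W→Eg}.

5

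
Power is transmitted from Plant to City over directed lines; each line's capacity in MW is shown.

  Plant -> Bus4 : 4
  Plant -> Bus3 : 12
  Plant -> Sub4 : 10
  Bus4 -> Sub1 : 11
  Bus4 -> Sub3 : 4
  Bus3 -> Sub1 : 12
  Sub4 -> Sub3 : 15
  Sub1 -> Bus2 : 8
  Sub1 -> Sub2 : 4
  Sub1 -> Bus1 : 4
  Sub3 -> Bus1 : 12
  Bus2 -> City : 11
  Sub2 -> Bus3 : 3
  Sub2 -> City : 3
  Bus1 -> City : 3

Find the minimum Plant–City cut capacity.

14

Augment Plant→Bus4→Sub1→Bus2→City: bottleneck 4, flow now 4.
Augment Plant→Bus3→Sub1→Bus2→City: bottleneck 4, flow now 8.
Augment Plant→Bus3→Sub1→Sub2→City: bottleneck 3, flow now 11.
Augment Plant→Bus3→Sub1→Bus1→City: bottleneck 3, flow now 14.
No augmenting path remains; maximum flow = 14.
By max-flow min-cut, the minimum cut capacity equals the max flow.
In the residual graph, reachable from Plant: {Plant, Bus4, Bus3, Sub4, Sub1, Sub3, Sub2, Bus1}.
Min-cut edges: Sub1→Bus2 (8), Sub2→City (3), Bus1→City (3); capacity 8 + 3 + 3 = 14.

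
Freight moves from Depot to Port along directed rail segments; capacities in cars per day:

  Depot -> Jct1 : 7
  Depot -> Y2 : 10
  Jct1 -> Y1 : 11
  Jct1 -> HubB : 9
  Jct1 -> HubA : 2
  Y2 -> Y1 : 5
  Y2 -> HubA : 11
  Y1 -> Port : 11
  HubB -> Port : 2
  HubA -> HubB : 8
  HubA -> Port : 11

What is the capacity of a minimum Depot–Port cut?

17

Augment Depot→Jct1→Y1→Port: bottleneck 7, flow now 7.
Augment Depot→Y2→Y1→Port: bottleneck 4, flow now 11.
Augment Depot→Y2→HubA→Port: bottleneck 6, flow now 17.
No augmenting path remains; maximum flow = 17.
By max-flow min-cut, the minimum cut capacity equals the max flow.
In the residual graph, reachable from Depot: {Depot}.
Min-cut edges: Depot→Jct1 (7), Depot→Y2 (10); capacity 7 + 10 = 17.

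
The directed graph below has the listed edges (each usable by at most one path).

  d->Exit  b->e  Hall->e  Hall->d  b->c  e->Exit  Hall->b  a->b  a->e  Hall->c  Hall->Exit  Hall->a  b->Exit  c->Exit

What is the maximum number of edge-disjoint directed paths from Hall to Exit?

5

Assign every edge capacity 1; by Menger, the answer equals the max flow.
Path Hall→Exit (+1); total 1.
Path Hall→b→Exit (+1); total 2.
Path Hall→c→Exit (+1); total 3.
Path Hall→d→Exit (+1); total 4.
Path Hall→e→Exit (+1); total 5.
No residual Hall→Exit path; max flow = 5.
Certifying cut of size 5: {Hall→Exit, Hall→d, b→Exit, c→Exit, e→Exit}.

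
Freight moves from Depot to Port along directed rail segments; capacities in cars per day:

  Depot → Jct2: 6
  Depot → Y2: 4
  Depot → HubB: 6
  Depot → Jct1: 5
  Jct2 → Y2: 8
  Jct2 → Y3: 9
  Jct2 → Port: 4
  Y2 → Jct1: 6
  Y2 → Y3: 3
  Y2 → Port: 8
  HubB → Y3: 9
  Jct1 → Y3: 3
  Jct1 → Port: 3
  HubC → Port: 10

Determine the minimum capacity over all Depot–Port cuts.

13

Augment Depot→Jct2→Port: bottleneck 4, flow now 4.
Augment Depot→Y2→Port: bottleneck 4, flow now 8.
Augment Depot→Jct1→Port: bottleneck 3, flow now 11.
Augment Depot→Jct2→Y2→Port: bottleneck 2, flow now 13.
No augmenting path remains; maximum flow = 13.
By max-flow min-cut, the minimum cut capacity equals the max flow.
In the residual graph, reachable from Depot: {Depot, HubB, Jct1, Y3}.
Min-cut edges: Depot→Jct2 (6), Depot→Y2 (4), Jct1→Port (3); capacity 6 + 4 + 3 = 13.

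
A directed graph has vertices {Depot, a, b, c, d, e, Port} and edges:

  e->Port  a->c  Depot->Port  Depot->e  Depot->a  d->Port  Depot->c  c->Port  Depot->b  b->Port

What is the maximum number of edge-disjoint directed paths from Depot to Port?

Assign every edge capacity 1; by Menger, the answer equals the max flow.
Path Depot→Port (+1); total 1.
Path Depot→b→Port (+1); total 2.
Path Depot→c→Port (+1); total 3.
Path Depot→e→Port (+1); total 4.
No residual Depot→Port path; max flow = 4.
Certifying cut of size 4: {Depot→Port, Depot→b, Depot→e, c→Port}.

4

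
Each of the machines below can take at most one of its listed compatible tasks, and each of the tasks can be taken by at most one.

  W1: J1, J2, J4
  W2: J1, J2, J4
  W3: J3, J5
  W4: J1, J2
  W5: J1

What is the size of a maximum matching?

Unit-capacity flow: source→left, listed edges, right→sink; max matching = max flow.
Augmenting path W1→J1 (+1); matched 1.
Augmenting path W2→J2 (+1); matched 2.
Augmenting path W3→J3 (+1); matched 3.
Augmenting path W4→J1→W1→J4 (+1); matched 4.
No augmenting path remains; maximum matching = 4.
König certificate: {W3, J1, J2, J4} is a vertex cover of size 4 (every listed pair touches it), so no matching can be larger.

4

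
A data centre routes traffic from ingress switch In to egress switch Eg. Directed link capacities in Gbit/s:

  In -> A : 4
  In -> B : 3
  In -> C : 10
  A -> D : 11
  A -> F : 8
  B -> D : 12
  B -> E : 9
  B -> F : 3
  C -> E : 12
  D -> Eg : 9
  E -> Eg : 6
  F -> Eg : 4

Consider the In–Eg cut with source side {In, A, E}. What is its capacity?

Edges leaving {In, A, E}: In→B (3), In→C (10), A→D (11), A→F (8), E→Eg (6).
Cut capacity = 3 + 10 + 11 + 8 + 6 = 38.

38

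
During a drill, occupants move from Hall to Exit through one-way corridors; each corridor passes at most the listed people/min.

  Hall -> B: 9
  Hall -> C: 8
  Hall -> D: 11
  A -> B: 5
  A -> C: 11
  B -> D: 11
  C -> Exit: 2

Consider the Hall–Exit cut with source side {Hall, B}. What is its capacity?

Edges leaving {Hall, B}: Hall→C (8), Hall→D (11), B→D (11).
Cut capacity = 8 + 11 + 11 = 30.

30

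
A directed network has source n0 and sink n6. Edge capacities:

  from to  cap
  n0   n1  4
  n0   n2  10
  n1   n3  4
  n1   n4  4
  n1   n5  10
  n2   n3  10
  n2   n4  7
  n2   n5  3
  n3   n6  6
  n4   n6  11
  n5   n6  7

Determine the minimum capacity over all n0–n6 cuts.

14

Augment n0→n1→n3→n6: bottleneck 4, flow now 4.
Augment n0→n2→n3→n6: bottleneck 2, flow now 6.
Augment n0→n2→n4→n6: bottleneck 7, flow now 13.
Augment n0→n2→n5→n6: bottleneck 1, flow now 14.
No augmenting path remains; maximum flow = 14.
By max-flow min-cut, the minimum cut capacity equals the max flow.
In the residual graph, reachable from n0: {n0}.
Min-cut edges: n0→n1 (4), n0→n2 (10); capacity 4 + 10 = 14.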